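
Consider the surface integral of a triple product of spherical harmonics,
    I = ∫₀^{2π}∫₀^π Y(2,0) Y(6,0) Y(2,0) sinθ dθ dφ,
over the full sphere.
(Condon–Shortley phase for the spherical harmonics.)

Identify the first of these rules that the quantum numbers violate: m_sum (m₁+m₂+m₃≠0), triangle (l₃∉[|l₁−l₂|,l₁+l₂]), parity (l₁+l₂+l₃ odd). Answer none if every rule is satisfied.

m₁+m₂+m₃ = 0 + 0 + 0 = 0  ✓
triangle: |2−6|=4 ≤ l₃=2 ≤ 2+6=8  ✗
parity: l₁+l₂+l₃ = 10 is even

triangle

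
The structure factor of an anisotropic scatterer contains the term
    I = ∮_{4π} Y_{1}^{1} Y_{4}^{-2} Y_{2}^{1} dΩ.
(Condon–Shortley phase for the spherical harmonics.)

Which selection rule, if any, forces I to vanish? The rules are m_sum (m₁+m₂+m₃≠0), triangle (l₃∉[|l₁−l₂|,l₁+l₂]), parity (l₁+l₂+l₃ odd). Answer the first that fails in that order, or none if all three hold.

triangle

azimuthal sum: 1 − 2 + 1 = 0  ✓
3 ≤ 2 ≤ 5 (triangle on l)  ✗
L = 1 + 4 + 2 = 7 (odd)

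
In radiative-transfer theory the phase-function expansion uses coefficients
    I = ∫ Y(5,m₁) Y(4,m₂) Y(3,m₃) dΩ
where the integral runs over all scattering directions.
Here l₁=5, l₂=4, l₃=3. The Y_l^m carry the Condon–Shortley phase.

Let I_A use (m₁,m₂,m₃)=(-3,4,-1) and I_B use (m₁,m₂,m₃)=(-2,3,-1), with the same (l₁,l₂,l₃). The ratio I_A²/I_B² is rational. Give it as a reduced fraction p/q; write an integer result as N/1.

Shared (l₁,l₂,l₃)=(5,4,3): N and (l;000)² cancel in I_A²/I_B².
A: Δ = 6!·4!·2!/13! = 1/180180; Racah Σ t=6..6: t=6:+1/5760 = 1/5760; ⇒ 3j(5 4 3; -3 4 -1)² = 56/2145, sgn +1
B: Δ = 6!·4!·2!/13! = 1/180180; Racah Σ t=5..6: t=5:−1/960 t=6:+1/4320 = -7/8640; ⇒ 3j(5 4 3; -2 3 -1)² = 343/12870, sgn -1
I_A²/I_B² = (56/2145)/(343/12870) = 48/49

48/49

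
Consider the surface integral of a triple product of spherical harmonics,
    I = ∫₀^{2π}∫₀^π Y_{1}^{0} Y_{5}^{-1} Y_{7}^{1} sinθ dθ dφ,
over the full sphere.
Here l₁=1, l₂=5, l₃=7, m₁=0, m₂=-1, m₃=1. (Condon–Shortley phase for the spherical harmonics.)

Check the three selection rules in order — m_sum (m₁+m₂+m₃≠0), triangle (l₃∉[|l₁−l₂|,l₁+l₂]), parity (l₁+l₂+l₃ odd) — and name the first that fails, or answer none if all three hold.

triangle

azimuthal sum: 0 − 1 + 1 = 0  ✓
4 ≤ 7 ≤ 6 (triangle on l)  ✗
L = 1 + 5 + 7 = 13 (odd)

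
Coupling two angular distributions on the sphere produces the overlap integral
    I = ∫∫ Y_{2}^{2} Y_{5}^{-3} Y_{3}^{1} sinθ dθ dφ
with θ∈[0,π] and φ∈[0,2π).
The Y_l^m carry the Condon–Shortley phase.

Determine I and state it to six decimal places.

Checks pass: Σm=0; 10 even; l₃=3∈[3,7].
(2·2+1)(2·5+1)(2·3+1) = 385
Δ: 4! 0! 6! / 11! → 1/2310
sum: t=2:+1/144 = 1/144
3j²(2 5 3; 0 0 0) = Δ·Π!·Σ² = 10/231  (sign -1)
sum: t=0:+1/1152 = 1/1152
3j²(2 5 3; 2 -3 1) = Δ·Π!·Σ² = 1/33  (sign +1)
combine: 4πI² = 385·10/231·1/33 = 50/99
take √, sign -1: I = -0.20047604

-0.200476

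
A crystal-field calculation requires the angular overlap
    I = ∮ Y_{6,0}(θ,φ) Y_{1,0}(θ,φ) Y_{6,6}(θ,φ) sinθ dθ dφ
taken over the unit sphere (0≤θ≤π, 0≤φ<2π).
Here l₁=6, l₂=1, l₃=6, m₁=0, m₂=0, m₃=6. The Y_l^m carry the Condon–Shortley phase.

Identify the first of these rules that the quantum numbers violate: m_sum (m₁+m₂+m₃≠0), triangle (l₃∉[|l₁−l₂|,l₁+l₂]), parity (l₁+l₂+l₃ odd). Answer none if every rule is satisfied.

m_sum

m₁+m₂+m₃ = 0 + 0 + 6 = 6  ✗
triangle: |6−1|=5 ≤ l₃=6 ≤ 6+1=7
parity: l₁+l₂+l₃ = 13 is odd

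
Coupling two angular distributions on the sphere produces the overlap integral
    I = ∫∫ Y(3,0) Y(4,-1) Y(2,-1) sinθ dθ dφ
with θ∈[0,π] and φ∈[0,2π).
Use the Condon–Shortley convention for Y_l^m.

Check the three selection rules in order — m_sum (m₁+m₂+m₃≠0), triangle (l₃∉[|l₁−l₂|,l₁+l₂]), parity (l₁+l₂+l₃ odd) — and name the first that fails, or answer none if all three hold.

m_sum

m₁+m₂+m₃ = 0 − 1 − 1 = -2  ✗
triangle: |3−4|=1 ≤ l₃=2 ≤ 3+4=7
parity: l₁+l₂+l₃ = 9 is odd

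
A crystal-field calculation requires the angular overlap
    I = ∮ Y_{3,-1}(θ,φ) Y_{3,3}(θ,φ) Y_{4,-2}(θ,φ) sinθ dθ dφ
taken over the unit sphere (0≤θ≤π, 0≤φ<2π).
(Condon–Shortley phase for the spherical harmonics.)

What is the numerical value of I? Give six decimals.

-0.188451

Checks pass: Σm=0; 10 even; l₃=4∈[0,6].
(2·3+1)(2·3+1)(2·4+1) = 441
Δ: 2! 4! 4! / 11! → 1/34650
sum: t=0:+1/72 t=1:−1/16 t=2:+1/72 = -5/144
3j²(3 3 4; 0 0 0) = Δ·Π!·Σ² = 2/77  (sign -1)
sum: t=2:+1/192 = 1/192
3j²(3 3 4; -1 3 -2) = Δ·Π!·Σ² = 3/77  (sign +1)
combine: 4πI² = 441·2/77·3/77 = 54/121
take √, sign -1: I = -0.18845135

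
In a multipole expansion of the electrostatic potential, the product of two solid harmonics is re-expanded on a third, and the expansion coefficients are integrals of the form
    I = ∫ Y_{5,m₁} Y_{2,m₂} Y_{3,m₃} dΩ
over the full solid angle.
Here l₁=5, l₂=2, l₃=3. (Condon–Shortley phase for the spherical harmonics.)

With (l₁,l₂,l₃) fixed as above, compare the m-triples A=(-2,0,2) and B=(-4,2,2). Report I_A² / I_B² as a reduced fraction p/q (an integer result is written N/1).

1/2

Same 5,2,3: normalisation and zero-m 3j drop out of the ratio.
A: Δ: 4! 6! 0! / 11! → 1/2310; sum: t=2:+1/480 = 1/480; 3j²(5 2 3; -2 0 2) = Δ·Π!·Σ² = 3/110  (sign -1)
B: Δ: 4! 6! 0! / 11! → 1/2310; sum: t=4:+1/2880 = 1/2880; 3j²(5 2 3; -4 2 2) = Δ·Π!·Σ² = 3/55  (sign -1)
I_A²/I_B² = (3/110)/(3/55) = 1/2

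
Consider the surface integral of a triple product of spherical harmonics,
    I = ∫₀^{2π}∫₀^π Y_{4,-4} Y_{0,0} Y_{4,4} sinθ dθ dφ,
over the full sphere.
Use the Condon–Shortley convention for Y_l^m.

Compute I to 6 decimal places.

m-sum 0 ✓  L=8 even ✓  4≤4≤4 ✓
Π(2lᵢ+1) = 9×1×9 = 81
triangle coeff Δ(4,0,4) = 1/9
Σ_t [0,0]: t=0:+1/576 = 1/576
(3j)²=1/9 [(4 0 4; 0 0 0)], sign=+1
Σ_t [0,0]: t=0:+1/40320 = 1/40320
(3j)²=1/9 [(4 0 4; -4 0 4)], sign=+1
⇒ 4πI² = 1/1
I = (+1)√(1/1/(4π)) = 0.28209479

0.282095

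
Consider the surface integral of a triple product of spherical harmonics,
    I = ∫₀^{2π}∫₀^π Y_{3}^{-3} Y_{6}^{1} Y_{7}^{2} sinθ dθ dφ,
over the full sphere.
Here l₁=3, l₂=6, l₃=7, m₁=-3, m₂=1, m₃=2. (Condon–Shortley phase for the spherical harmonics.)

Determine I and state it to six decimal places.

Checks pass: Σm=0; 16 even; l₃=7∈[3,9].
(2·3+1)(2·6+1)(2·7+1) = 1365
Δ: 2! 4! 10! / 17! → 1/2042040
sum: t=0:+1/207360 t=1:−1/57600 t=2:+1/207360 = -1/129600
3j²(3 6 7; 0 0 0) = Δ·Π!·Σ² = 168/12155  (sign +1)
sum: t=2:+1/691200 = 1/691200
3j²(3 6 7; -3 1 2) = Δ·Π!·Σ² = 189/9724  (sign -1)
combine: 4πI² = 1365·168/12155·189/9724 = 166698/454597
take √, sign -1: I = -0.17082325

-0.170823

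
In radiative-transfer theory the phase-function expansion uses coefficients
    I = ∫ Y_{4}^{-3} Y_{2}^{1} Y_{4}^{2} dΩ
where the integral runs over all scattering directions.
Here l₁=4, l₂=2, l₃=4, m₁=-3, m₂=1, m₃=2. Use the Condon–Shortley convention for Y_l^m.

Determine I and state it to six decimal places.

-0.187702

Rules hold: Σm=0, L=10 even, 2≤4≤6.
N = 9·5·9 = 405
Δ = 2!·6!·2!/11! = 1/13860
Racah Σ t=0..2: t=0:+1/192 t=1:−1/36 t=2:+1/192 = -5/288
⇒ 3j(4 2 4; 0 0 0)² = 20/693, sgn -1
Racah Σ t=1..2: t=1:−1/1440 t=2:+1/240 = 1/288
⇒ 3j(4 2 4; -3 1 2)² = 5/132, sgn +1
4πI² = N·(3j₀)²·(3jₘ)² = 375/847
I = -1·√(0.442739/4π) = -0.18770204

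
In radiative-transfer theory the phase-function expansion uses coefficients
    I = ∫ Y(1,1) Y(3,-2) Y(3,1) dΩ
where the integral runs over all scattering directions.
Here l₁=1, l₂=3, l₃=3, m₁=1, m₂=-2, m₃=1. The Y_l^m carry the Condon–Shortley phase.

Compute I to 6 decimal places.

L=7 odd ⇒ parity kills the (l;000) factor ⇒ I = 0

0.000000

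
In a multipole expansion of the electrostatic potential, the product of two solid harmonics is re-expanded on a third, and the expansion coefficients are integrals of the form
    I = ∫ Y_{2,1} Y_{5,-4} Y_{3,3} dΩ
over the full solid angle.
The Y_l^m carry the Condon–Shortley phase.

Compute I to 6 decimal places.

Rules hold: Σm=0, L=10 even, 3≤3≤7.
N = 5·11·7 = 385
Δ = 4!·0!·6!/11! = 1/2310
Racah Σ t=2..2: t=2:+1/144 = 1/144
⇒ 3j(2 5 3; 0 0 0)² = 10/231, sgn -1
Racah Σ t=1..1: t=1:−1/4320 = -1/4320
⇒ 3j(2 5 3; 1 -4 3)² = 2/55, sgn -1
4πI² = N·(3j₀)²·(3jₘ)² = 20/33
I = +1·√(0.606061/4π) = 0.21961050

0.219610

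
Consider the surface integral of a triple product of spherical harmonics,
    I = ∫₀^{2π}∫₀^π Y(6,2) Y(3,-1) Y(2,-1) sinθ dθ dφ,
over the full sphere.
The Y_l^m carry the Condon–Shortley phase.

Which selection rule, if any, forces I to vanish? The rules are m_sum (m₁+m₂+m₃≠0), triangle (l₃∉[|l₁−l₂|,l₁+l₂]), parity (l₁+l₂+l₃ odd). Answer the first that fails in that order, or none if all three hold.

Σmᵢ = 0  ✓
l₃∈[|l₁−l₂|,l₁+l₂]=[3,9], have l₃=2  ✗
Σlᵢ = 11 ⇒ odd

triangle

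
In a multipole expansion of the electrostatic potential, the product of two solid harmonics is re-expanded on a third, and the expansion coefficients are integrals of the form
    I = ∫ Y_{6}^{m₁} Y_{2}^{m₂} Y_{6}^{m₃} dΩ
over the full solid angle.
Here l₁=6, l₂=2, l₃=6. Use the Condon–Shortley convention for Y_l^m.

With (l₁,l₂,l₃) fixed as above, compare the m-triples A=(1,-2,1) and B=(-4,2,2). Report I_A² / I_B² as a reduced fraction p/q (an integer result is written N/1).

Same 6,2,6: normalisation and zero-m 3j drop out of the ratio.
A: Δ: 2! 10! 2! / 15! → 1/90090; sum: t=0:+1/57600 = 1/57600; 3j²(6 2 6; 1 -2 1) = Δ·Π!·Σ² = 21/715  (sign -1)
B: Δ: 2! 10! 2! / 15! → 1/90090; sum: t=2:+1/322560 = 1/322560; 3j²(6 2 6; -4 2 2) = Δ·Π!·Σ² = 18/1001  (sign +1)
I_A²/I_B² = (21/715)/(18/1001) = 49/30

49/30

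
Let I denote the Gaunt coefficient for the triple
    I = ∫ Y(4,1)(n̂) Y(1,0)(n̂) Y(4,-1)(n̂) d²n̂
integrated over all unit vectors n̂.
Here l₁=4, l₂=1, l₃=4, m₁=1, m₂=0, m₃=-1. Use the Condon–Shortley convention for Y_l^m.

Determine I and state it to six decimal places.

L=9 odd ⇒ parity kills the (l;000) factor ⇒ I = 0

0.000000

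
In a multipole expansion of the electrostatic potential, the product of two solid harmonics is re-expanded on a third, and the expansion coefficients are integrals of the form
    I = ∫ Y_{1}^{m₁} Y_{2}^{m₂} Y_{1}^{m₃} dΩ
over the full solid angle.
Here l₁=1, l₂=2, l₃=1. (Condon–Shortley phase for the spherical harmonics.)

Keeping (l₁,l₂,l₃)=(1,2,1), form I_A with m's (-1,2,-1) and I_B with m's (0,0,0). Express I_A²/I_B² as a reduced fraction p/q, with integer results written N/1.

3/2

Shared (l₁,l₂,l₃)=(1,2,1): N and (l;000)² cancel in I_A²/I_B².
A: Δ = 2!·0!·2!/5! = 1/30; Racah Σ t=2..2: t=2:+1/4 = 1/4; ⇒ 3j(1 2 1; -1 2 -1)² = 1/5, sgn +1
B: Δ = 2!·0!·2!/5! = 1/30; Racah Σ t=1..1: t=1:−1/1 = -1/1; ⇒ 3j(1 2 1; 0 0 0)² = 2/15, sgn +1
I_A²/I_B² = (1/5)/(2/15) = 3/2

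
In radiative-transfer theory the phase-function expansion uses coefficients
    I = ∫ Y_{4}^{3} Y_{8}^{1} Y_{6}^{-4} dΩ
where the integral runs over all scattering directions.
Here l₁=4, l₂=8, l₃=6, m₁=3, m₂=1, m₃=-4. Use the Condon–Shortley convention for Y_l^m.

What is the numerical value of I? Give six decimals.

0.106585

m-sum 0 ✓  L=18 even ✓  4≤6≤12 ✓
Π(2lᵢ+1) = 9×17×13 = 1989
triangle coeff Δ(4,8,6) = 1/23279256
Σ_t [2,4]: t=2:+1/1658880 t=3:−1/518400 t=4:+1/1658880 = -1/1382400
(3j)²=504/46189 [(4 8 6; 0 0 0)], sign=-1
Σ_t [0,1]: t=0:+1/261273600 t=1:−1/19353600 = -1/20901888
(3j)²=21875/3325608 [(4 8 6; 3 1 -4)], sign=-1
⇒ 4πI² = 1378125/9653501
I = (+1)√(1378125/9653501/(4π)) = 0.10658521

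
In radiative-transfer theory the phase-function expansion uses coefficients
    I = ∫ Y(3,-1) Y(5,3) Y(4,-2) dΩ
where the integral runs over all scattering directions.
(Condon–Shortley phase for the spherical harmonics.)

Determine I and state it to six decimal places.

m-sum 0 ✓  L=12 even ✓  2≤4≤8 ✓
Π(2lᵢ+1) = 7×11×9 = 693
triangle coeff Δ(3,5,4) = 1/180180
Σ_t [1,3]: t=1:−1/576 t=2:+1/144 t=3:−1/576 = 1/288
(3j)²=20/1001 [(3 5 4; 0 0 0)], sign=+1
Σ_t [2,4]: t=2:+1/5760 t=3:−1/720 t=4:+1/2304 = -1/1280
(3j)²=27/1430 [(3 5 4; -1 3 -2)], sign=-1
⇒ 4πI² = 486/1859
I = (-1)√(486/1859/(4π)) = -0.14423595

-0.144236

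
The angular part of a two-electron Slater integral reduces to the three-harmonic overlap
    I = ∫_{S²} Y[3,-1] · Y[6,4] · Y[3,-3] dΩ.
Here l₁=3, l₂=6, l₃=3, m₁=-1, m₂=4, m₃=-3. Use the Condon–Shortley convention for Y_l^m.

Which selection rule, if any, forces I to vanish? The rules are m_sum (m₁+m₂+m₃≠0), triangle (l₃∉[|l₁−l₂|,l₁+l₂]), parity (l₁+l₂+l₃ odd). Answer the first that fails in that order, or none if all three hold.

Σmᵢ = 0  ✓
l₃∈[|l₁−l₂|,l₁+l₂]=[3,9], have l₃=3  ✓
Σlᵢ = 12 ⇒ even  ✓

none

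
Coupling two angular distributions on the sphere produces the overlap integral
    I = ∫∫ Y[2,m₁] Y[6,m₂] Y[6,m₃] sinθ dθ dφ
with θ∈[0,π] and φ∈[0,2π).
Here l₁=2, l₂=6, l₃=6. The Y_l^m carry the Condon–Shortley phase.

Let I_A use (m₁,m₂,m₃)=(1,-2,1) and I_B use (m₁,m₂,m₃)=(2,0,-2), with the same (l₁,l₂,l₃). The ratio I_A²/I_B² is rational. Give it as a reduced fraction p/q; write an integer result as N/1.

3/14

l's match ⇒ only the (l;m) 3-j factors differ between A and B.
A: triangle coeff Δ(2,6,6) = 1/90090; Σ_t [0,1]: t=0:+1/34560 t=1:−1/60480 = 1/80640; (3j)²=6/1001 [(2 6 6; 1 -2 1)], sign=-1
B: triangle coeff Δ(2,6,6) = 1/90090; Σ_t [0,0]: t=0:+1/69120 = 1/69120; (3j)²=4/143 [(2 6 6; 2 0 -2)], sign=+1
I_A²/I_B² = (6/1001)/(4/143) = 3/14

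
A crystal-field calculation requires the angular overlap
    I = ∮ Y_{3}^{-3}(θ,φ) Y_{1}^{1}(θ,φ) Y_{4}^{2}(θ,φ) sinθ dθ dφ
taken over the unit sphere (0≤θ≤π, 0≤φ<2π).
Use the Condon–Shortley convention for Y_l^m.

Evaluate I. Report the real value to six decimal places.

m-sum 0 ✓  L=8 even ✓  2≤4≤4 ✓
Π(2lᵢ+1) = 7×3×9 = 189
triangle coeff Δ(3,1,4) = 1/252
Σ_t [0,0]: t=0:+1/36 = 1/36
(3j)²=4/63 [(3 1 4; 0 0 0)], sign=+1
Σ_t [0,0]: t=0:+1/1440 = 1/1440
(3j)²=1/252 [(3 1 4; -3 1 2)], sign=+1
⇒ 4πI² = 1/21
I = (+1)√(1/21/(4π)) = 0.06155813

0.061558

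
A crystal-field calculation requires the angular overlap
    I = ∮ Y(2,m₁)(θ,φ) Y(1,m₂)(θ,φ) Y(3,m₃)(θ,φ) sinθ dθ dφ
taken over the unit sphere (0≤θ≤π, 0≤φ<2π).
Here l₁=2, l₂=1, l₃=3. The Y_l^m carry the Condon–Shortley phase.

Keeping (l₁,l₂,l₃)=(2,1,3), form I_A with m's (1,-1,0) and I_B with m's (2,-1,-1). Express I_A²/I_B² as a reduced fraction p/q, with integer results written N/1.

3/1

Same 2,1,3: normalisation and zero-m 3j drop out of the ratio.
A: Δ: 0! 4! 2! / 7! → 1/105; sum: t=0:+1/12 = 1/12; 3j²(2 1 3; 1 -1 0) = Δ·Π!·Σ² = 1/35  (sign -1)
B: Δ: 0! 4! 2! / 7! → 1/105; sum: t=0:+1/48 = 1/48; 3j²(2 1 3; 2 -1 -1) = Δ·Π!·Σ² = 1/105  (sign +1)
I_A²/I_B² = (1/35)/(1/105) = 3/1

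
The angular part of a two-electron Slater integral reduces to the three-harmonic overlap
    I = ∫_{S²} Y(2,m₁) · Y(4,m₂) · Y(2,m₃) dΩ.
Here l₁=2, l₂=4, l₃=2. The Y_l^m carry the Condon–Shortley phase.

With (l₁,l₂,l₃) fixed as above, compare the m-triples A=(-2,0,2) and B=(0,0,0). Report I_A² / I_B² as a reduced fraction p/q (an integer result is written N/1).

Same 2,4,2: normalisation and zero-m 3j drop out of the ratio.
A: Δ: 4! 0! 4! / 9! → 1/630; sum: t=4:+1/576 = 1/576; 3j²(2 4 2; -2 0 2) = Δ·Π!·Σ² = 1/630  (sign +1)
B: Δ: 4! 0! 4! / 9! → 1/630; sum: t=2:+1/16 = 1/16; 3j²(2 4 2; 0 0 0) = Δ·Π!·Σ² = 2/35  (sign +1)
I_A²/I_B² = (1/630)/(2/35) = 1/36

1/36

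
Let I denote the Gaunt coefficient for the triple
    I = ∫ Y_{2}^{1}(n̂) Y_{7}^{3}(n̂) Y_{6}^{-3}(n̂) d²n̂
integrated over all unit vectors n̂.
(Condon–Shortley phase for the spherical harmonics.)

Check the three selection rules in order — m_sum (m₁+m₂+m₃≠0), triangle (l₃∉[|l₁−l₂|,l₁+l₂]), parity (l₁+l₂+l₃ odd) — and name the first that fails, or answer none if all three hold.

Σmᵢ = 1  ✗
l₃∈[|l₁−l₂|,l₁+l₂]=[5,9], have l₃=6
Σlᵢ = 15 ⇒ odd

m_sum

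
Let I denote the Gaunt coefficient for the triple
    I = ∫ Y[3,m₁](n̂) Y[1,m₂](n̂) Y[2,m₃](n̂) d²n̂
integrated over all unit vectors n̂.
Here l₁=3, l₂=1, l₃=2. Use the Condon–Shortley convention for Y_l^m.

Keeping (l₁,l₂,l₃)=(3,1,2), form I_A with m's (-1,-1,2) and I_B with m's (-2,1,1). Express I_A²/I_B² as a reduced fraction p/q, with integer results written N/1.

Same 3,1,2: normalisation and zero-m 3j drop out of the ratio.
A: Δ: 2! 4! 0! / 7! → 1/105; sum: t=0:+1/48 = 1/48; 3j²(3 1 2; -1 -1 2) = Δ·Π!·Σ² = 1/105  (sign +1)
B: Δ: 2! 4! 0! / 7! → 1/105; sum: t=2:+1/12 = 1/12; 3j²(3 1 2; -2 1 1) = Δ·Π!·Σ² = 2/21  (sign -1)
I_A²/I_B² = (1/105)/(2/21) = 1/10

1/10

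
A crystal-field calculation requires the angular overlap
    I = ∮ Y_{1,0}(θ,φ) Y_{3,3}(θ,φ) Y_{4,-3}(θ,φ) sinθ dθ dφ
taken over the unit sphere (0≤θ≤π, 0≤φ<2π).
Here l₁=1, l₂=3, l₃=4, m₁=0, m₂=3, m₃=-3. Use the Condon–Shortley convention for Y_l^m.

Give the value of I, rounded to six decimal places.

Rules hold: Σm=0, L=8 even, 2≤4≤4.
N = 3·7·9 = 189
Δ = 0!·2!·6!/9! = 1/252
Racah Σ t=0..0: t=0:+1/36 = 1/36
⇒ 3j(1 3 4; 0 0 0)² = 4/63, sgn +1
Racah Σ t=0..0: t=0:+1/720 = 1/720
⇒ 3j(1 3 4; 0 3 -3)² = 1/36, sgn -1
4πI² = N·(3j₀)²·(3jₘ)² = 1/3
I = -1·√(0.333333/4π) = -0.16286750

-0.162868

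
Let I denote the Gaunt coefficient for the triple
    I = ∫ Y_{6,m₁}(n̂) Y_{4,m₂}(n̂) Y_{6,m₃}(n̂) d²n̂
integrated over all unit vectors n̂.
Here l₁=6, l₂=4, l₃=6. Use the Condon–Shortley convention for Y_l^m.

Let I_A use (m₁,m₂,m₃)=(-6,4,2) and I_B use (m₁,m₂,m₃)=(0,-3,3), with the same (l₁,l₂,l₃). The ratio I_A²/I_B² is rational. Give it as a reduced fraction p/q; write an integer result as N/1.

Shared (l₁,l₂,l₃)=(6,4,6): N and (l;000)² cancel in I_A²/I_B².
A: Δ = 4!·8!·4!/17! = 1/15315300; Racah Σ t=4..4: t=4:+1/23224320 = 1/23224320; ⇒ 3j(6 4 6; -6 4 2)² = 1/442, sgn +1
B: Δ = 4!·8!·4!/17! = 1/15315300; Racah Σ t=0..1: t=0:+1/207360 t=1:−1/103680 = -1/207360; ⇒ 3j(6 4 6; 0 -3 3)² = 21/2431, sgn +1
I_A²/I_B² = (1/442)/(21/2431) = 11/42

11/42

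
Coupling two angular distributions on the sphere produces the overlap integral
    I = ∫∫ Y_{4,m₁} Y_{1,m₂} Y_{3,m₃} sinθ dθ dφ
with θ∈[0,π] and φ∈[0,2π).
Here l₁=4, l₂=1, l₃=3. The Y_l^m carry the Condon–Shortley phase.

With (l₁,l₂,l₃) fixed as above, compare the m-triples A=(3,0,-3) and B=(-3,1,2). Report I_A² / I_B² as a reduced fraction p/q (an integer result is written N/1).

Shared (l₁,l₂,l₃)=(4,1,3): N and (l;000)² cancel in I_A²/I_B².
A: Δ = 2!·6!·0!/9! = 1/252; Racah Σ t=1..1: t=1:−1/720 = -1/720; ⇒ 3j(4 1 3; 3 0 -3)² = 1/36, sgn -1
B: Δ = 2!·6!·0!/9! = 1/252; Racah Σ t=2..2: t=2:+1/240 = 1/240; ⇒ 3j(4 1 3; -3 1 2)² = 1/12, sgn -1
I_A²/I_B² = (1/36)/(1/12) = 1/3

1/3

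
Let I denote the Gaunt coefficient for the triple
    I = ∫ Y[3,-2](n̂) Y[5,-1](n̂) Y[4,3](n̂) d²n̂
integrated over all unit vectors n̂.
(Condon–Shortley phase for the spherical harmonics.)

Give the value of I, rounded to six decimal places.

0.160929

Rules hold: Σm=0, L=12 even, 2≤4≤8.
N = 7·11·9 = 693
Δ = 4!·2!·6!/13! = 1/180180
Racah Σ t=1..3: t=1:−1/576 t=2:+1/144 t=3:−1/576 = 1/288
⇒ 3j(3 5 4; 0 0 0)² = 20/1001, sgn +1
Racah Σ t=3..4: t=3:−1/1440 t=4:+1/17280 = -11/17280
⇒ 3j(3 5 4; -2 -1 3)² = 11/468, sgn +1
4πI² = N·(3j₀)²·(3jₘ)² = 55/169
I = +1·√(0.325444/4π) = 0.16092854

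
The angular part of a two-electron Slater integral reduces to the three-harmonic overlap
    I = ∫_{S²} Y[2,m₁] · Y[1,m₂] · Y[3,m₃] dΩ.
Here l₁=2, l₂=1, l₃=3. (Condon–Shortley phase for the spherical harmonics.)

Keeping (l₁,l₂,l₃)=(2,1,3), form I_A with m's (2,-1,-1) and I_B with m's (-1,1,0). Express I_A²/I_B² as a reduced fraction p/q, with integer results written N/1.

l's match ⇒ only the (l;m) 3-j factors differ between A and B.
A: triangle coeff Δ(2,1,3) = 1/105; Σ_t [0,0]: t=0:+1/48 = 1/48; (3j)²=1/105 [(2 1 3; 2 -1 -1)], sign=+1
B: triangle coeff Δ(2,1,3) = 1/105; Σ_t [0,0]: t=0:+1/12 = 1/12; (3j)²=1/35 [(2 1 3; -1 1 0)], sign=-1
I_A²/I_B² = (1/105)/(1/35) = 1/3

1/3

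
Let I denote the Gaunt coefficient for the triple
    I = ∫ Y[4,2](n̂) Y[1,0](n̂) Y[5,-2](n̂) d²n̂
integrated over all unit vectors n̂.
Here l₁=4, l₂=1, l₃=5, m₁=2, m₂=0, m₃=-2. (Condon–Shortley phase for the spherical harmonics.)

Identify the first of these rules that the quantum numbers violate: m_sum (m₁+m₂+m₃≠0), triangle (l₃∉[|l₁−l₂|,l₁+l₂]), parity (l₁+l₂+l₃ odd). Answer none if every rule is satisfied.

azimuthal sum: 2 + 0 − 2 = 0  ✓
3 ≤ 5 ≤ 5 (triangle on l)  ✓
L = 4 + 1 + 5 = 10 (even)  ✓

none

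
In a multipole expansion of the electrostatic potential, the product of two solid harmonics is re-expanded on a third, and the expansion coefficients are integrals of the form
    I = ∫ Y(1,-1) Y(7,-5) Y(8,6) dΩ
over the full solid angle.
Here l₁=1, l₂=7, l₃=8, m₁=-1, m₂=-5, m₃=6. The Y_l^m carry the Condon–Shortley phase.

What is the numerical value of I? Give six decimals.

Rules hold: Σm=0, L=16 even, 6≤8≤8.
N = 3·15·17 = 765
Δ = 0!·2!·14!/17! = 1/2040
Racah Σ t=0..0: t=0:+1/25401600 = 1/25401600
⇒ 3j(1 7 8; 0 0 0)² = 8/255, sgn +1
Racah Σ t=0..0: t=0:+1/1916006400 = 1/1916006400
⇒ 3j(1 7 8; -1 -5 6)² = 91/2040, sgn +1
4πI² = N·(3j₀)²·(3jₘ)² = 91/85
I = +1·√(1.07059/4π) = 0.29188132

0.291881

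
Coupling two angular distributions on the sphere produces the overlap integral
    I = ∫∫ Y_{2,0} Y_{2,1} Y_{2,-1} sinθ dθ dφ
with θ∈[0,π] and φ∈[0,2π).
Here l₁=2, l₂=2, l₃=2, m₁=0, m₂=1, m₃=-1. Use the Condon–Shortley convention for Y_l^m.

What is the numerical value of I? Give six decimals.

-0.090112

Rules hold: Σm=0, L=6 even, 0≤2≤4.
N = 5·5·5 = 125
Δ = 2!·2!·2!/7! = 1/630
Racah Σ t=0..2: t=0:+1/8 t=1:−1/1 t=2:+1/8 = -3/4
⇒ 3j(2 2 2; 0 0 0)² = 2/35, sgn -1
Racah Σ t=1..2: t=1:−1/2 t=2:+1/4 = -1/4
⇒ 3j(2 2 2; 0 1 -1)² = 1/70, sgn +1
4πI² = N·(3j₀)²·(3jₘ)² = 5/49
I = -1·√(0.102041/4π) = -0.09011188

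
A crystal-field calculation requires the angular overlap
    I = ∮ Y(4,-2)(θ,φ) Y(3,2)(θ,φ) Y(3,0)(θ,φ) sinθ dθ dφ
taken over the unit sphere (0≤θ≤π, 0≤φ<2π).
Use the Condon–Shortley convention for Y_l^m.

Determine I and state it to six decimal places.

m-sum 0 ✓  L=10 even ✓  1≤3≤7 ✓
Π(2lᵢ+1) = 9×7×7 = 441
triangle coeff Δ(4,3,3) = 1/34650
Σ_t [1,3]: t=1:−1/72 t=2:+1/16 t=3:−1/72 = 5/144
(3j)²=2/77 [(4 3 3; 0 0 0)], sign=-1
Σ_t [3,4]: t=3:−1/72 t=4:+1/96 = -1/288
(3j)²=1/462 [(4 3 3; -2 2 0)], sign=+1
⇒ 4πI² = 3/121
I = (-1)√(3/121/(4π)) = -0.04441841

-0.044418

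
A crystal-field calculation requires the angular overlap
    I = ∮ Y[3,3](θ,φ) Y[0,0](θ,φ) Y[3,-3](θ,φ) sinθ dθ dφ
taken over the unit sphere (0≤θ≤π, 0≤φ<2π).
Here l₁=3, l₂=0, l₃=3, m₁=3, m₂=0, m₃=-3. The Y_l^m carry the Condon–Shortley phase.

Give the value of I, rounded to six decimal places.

-0.282095

Rules hold: Σm=0, L=6 even, 3≤3≤3.
N = 7·1·7 = 49
Δ = 0!·6!·0!/7! = 1/7
Racah Σ t=0..0: t=0:+1/36 = 1/36
⇒ 3j(3 0 3; 0 0 0)² = 1/7, sgn -1
Racah Σ t=0..0: t=0:+1/720 = 1/720
⇒ 3j(3 0 3; 3 0 -3)² = 1/7, sgn +1
4πI² = N·(3j₀)²·(3jₘ)² = 1/1
I = -1·√(1/4π) = -0.28209479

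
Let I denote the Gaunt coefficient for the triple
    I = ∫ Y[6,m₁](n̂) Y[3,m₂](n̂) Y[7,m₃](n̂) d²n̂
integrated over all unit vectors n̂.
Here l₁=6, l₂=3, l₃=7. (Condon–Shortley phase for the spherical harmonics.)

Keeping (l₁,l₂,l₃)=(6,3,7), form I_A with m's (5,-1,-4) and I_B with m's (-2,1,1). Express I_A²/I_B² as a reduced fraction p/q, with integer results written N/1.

Shared (l₁,l₂,l₃)=(6,3,7): N and (l;000)² cancel in I_A²/I_B².
A: Δ = 2!·10!·4!/17! = 1/2042040; Racah Σ t=0..1: t=0:+1/2903040 t=1:−1/21772800 = 13/43545600; ⇒ 3j(6 3 7; 5 -1 -4)² = 143/7140, sgn -1
B: Δ = 2!·10!·4!/17! = 1/2042040; Racah Σ t=0..2: t=0:+1/3870720 t=1:−1/181440 t=2:+1/138240 = 23/11612160; ⇒ 3j(6 3 7; -2 1 1)² = 529/204204, sgn +1
I_A²/I_B² = (143/7140)/(529/204204) = 20449/2645

20449/2645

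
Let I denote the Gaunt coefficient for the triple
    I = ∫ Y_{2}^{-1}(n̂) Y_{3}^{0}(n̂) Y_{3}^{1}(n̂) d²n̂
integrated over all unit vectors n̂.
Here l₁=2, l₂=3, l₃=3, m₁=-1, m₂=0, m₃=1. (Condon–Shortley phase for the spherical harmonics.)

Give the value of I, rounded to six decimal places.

-0.059471

Checks pass: Σm=0; 8 even; l₃=3∈[1,5].
(2·2+1)(2·3+1)(2·3+1) = 245
Δ: 2! 2! 4! / 9! → 1/3780
sum: t=0:+1/24 t=1:−1/4 t=2:+1/24 = -1/6
3j²(2 3 3; 0 0 0) = Δ·Π!·Σ² = 4/105  (sign +1)
sum: t=1:−1/8 t=2:+1/12 = -1/24
3j²(2 3 3; -1 0 1) = Δ·Π!·Σ² = 1/210  (sign -1)
combine: 4πI² = 245·4/105·1/210 = 2/45
take √, sign -1: I = -0.05947080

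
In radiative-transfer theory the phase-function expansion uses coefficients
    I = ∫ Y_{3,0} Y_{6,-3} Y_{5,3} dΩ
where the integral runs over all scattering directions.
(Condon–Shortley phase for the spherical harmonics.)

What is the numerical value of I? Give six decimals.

m-sum 0 ✓  L=14 even ✓  3≤5≤9 ✓
Π(2lᵢ+1) = 7×13×11 = 1001
triangle coeff Δ(3,6,5) = 1/675675
Σ_t [1,3]: t=1:−1/8640 t=2:+1/2304 t=3:−1/8640 = 7/34560
(3j)²=7/429 [(3 6 5; 0 0 0)], sign=-1
Σ_t [1,3]: t=1:−1/17280 t=2:+1/20160 t=3:−1/483840 = -1/96768
(3j)²=1/1001 [(3 6 5; 0 -3 3)], sign=-1
⇒ 4πI² = 7/429
I = (+1)√(7/429/(4π)) = 0.03603425

0.036034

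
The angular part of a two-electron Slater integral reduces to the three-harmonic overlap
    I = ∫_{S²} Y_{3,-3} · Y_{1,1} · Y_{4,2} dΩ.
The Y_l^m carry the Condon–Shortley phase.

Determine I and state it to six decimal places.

0.061558

m-sum 0 ✓  L=8 even ✓  2≤4≤4 ✓
Π(2lᵢ+1) = 7×3×9 = 189
triangle coeff Δ(3,1,4) = 1/252
Σ_t [0,0]: t=0:+1/36 = 1/36
(3j)²=4/63 [(3 1 4; 0 0 0)], sign=+1
Σ_t [0,0]: t=0:+1/1440 = 1/1440
(3j)²=1/252 [(3 1 4; -3 1 2)], sign=+1
⇒ 4πI² = 1/21
I = (+1)√(1/21/(4π)) = 0.06155813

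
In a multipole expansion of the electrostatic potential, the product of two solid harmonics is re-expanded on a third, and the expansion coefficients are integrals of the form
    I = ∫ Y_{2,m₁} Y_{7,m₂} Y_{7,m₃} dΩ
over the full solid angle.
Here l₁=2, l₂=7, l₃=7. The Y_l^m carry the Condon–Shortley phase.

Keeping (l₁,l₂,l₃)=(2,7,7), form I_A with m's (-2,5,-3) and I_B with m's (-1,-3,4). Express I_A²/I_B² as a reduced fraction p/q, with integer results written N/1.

Same 2,7,7: normalisation and zero-m 3j drop out of the ratio.
A: Δ: 2! 2! 12! / 17! → 1/185640; sum: t=2:+1/29030400 = 1/29030400; 3j²(2 7 7; -2 5 -3) = Δ·Π!·Σ² = 99/7735  (sign +1)
B: Δ: 2! 2! 12! / 17! → 1/185640; sum: t=1:−1/4354560 t=2:+1/14515200 = -1/6220800; 3j²(2 7 7; -1 -3 4) = Δ·Π!·Σ² = 77/4420  (sign +1)
I_A²/I_B² = (99/7735)/(77/4420) = 36/49

36/49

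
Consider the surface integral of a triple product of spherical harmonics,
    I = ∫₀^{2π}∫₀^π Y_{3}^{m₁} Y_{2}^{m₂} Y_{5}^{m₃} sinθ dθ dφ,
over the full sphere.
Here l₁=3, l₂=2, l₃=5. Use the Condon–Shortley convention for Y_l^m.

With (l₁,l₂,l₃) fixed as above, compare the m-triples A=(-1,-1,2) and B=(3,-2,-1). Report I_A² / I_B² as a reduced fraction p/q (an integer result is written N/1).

Shared (l₁,l₂,l₃)=(3,2,5): N and (l;000)² cancel in I_A²/I_B².
A: Δ = 0!·6!·4!/11! = 1/2310; Racah Σ t=0..0: t=0:+1/288 = 1/288; ⇒ 3j(3 2 5; -1 -1 2)² = 1/22, sgn -1
B: Δ = 0!·6!·4!/11! = 1/2310; Racah Σ t=0..0: t=0:+1/17280 = 1/17280; ⇒ 3j(3 2 5; 3 -2 -1)² = 1/2310, sgn +1
I_A²/I_B² = (1/22)/(1/2310) = 105/1

105/1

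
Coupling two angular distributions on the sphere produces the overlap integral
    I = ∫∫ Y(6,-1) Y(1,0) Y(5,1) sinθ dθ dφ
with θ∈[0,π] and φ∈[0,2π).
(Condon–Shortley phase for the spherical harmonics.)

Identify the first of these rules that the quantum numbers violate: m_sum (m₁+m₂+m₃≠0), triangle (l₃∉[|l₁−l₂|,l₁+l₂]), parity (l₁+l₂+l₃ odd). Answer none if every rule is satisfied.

m₁+m₂+m₃ = -1 + 0 + 1 = 0  ✓
triangle: |6−1|=5 ≤ l₃=5 ≤ 6+1=7  ✓
parity: l₁+l₂+l₃ = 12 is even  ✓

none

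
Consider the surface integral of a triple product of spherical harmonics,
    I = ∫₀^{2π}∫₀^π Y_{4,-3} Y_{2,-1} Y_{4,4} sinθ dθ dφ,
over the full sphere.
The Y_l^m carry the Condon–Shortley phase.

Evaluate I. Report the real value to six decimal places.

0.198645

Rules hold: Σm=0, L=10 even, 2≤4≤6.
N = 9·5·9 = 405
Δ = 2!·6!·2!/11! = 1/13860
Racah Σ t=0..2: t=0:+1/192 t=1:−1/36 t=2:+1/192 = -5/288
⇒ 3j(4 2 4; 0 0 0)² = 20/693, sgn -1
Racah Σ t=1..1: t=1:−1/1440 = -1/1440
⇒ 3j(4 2 4; -3 -1 4)² = 7/165, sgn -1
4πI² = N·(3j₀)²·(3jₘ)² = 60/121
I = +1·√(0.495868/4π) = 0.19864517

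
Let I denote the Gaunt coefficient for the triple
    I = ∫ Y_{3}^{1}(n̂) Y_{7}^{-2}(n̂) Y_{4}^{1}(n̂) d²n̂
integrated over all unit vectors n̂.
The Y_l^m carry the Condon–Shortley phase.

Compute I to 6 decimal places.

m-sum 0 ✓  L=14 even ✓  4≤4≤10 ✓
Π(2lᵢ+1) = 7×15×9 = 945
triangle coeff Δ(3,7,4) = 1/45045
Σ_t [3,3]: t=3:−1/20736 = -1/20736
(3j)²=35/1287 [(3 7 4; 0 0 0)], sign=-1
Σ_t [2,2]: t=2:+1/34560 = 1/34560
(3j)²=4/143 [(3 7 4; 1 -2 1)], sign=-1
⇒ 4πI² = 14700/20449
I = (+1)√(14700/20449/(4π)) = 0.23917605

0.239176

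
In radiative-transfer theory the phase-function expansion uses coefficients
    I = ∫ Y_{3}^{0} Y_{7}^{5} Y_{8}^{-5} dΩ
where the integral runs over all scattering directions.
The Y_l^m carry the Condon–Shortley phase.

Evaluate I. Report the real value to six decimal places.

Checks pass: Σm=0; 18 even; l₃=8∈[4,10].
(2·3+1)(2·7+1)(2·8+1) = 1785
Δ: 2! 4! 12! / 19! → 1/5290740
sum: t=0:+1/7257600 t=1:−1/2073600 t=2:+1/7257600 = -1/4838400
3j²(3 7 8; 0 0 0) = Δ·Π!·Σ² = 252/20995  (sign -1)
sum: t=0:+1/5748019200 t=1:−1/159667200 t=2:+1/87091200 = 31/5748019200
3j²(3 7 8; 0 5 -5) = Δ·Π!·Σ² = 961/135660  (sign -1)
combine: 4πI² = 1785·252/20995·961/135660 = 60543/398905
take √, sign +1: I = 0.10989863

0.109899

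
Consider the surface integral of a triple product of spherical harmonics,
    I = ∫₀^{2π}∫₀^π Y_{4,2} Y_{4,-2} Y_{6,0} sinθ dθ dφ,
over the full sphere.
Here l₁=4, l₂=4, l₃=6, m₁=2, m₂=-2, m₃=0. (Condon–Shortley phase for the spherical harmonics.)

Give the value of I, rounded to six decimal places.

Checks pass: Σm=0; 14 even; l₃=6∈[0,8].
(2·4+1)(2·4+1)(2·6+1) = 1053
Δ: 2! 6! 6! / 15! → 1/1261260
sum: t=0:+1/4608 t=1:−1/1296 t=2:+1/4608 = -7/20736
3j²(4 4 6; 0 0 0) = Δ·Π!·Σ² = 20/1287  (sign -1)
sum: t=0:+1/4608 t=1:−1/14400 t=2:+1/1036800 = 77/518400
3j²(4 4 6; 2 -2 0) = Δ·Π!·Σ² = 11/585  (sign +1)
combine: 4πI² = 1053·20/1287·11/585 = 4/13
take √, sign -1: I = -0.15647804

-0.156478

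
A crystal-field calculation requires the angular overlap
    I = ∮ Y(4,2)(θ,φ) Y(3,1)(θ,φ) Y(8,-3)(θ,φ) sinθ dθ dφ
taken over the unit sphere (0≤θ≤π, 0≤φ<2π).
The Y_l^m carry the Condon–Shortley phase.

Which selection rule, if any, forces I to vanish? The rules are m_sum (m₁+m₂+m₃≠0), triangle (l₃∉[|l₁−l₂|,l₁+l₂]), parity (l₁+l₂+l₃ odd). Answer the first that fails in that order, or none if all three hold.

Σmᵢ = 0  ✓
l₃∈[|l₁−l₂|,l₁+l₂]=[1,7], have l₃=8  ✗
Σlᵢ = 15 ⇒ odd

triangle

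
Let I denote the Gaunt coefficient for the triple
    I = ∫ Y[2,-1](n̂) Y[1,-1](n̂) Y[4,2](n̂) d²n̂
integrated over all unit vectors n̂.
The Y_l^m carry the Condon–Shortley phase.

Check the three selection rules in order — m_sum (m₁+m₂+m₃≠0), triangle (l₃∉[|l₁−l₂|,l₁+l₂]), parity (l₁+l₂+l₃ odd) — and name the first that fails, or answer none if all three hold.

triangle

Σmᵢ = 0  ✓
l₃∈[|l₁−l₂|,l₁+l₂]=[1,3], have l₃=4  ✗
Σlᵢ = 7 ⇒ odd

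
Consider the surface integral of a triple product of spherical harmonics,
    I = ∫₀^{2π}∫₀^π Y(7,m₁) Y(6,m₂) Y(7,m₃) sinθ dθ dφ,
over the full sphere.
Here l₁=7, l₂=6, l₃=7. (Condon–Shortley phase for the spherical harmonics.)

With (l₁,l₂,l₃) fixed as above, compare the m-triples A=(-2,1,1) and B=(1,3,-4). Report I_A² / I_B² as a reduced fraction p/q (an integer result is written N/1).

45/44

Same 7,6,7: normalisation and zero-m 3j drop out of the ratio.
A: Δ: 6! 8! 6! / 21! → 1/2444321880; sum: t=1:−1/3483648000 t=2:+1/29030400 t=3:−1/2488320 t=4:+1/1244160 t=5:−1/3317760 t=6:+1/62208000 = 1/6635520; 3j²(7 6 7; -2 1 1) = Δ·Π!·Σ² = 2625/369512  (sign +1)
B: Δ: 6! 8! 6! / 21! → 1/2444321880; sum: t=3:−1/18662400 t=4:+1/8294400 t=5:−1/29030400 t=6:+1/1045094400 = 1/29859840; 3j²(7 6 7; 1 3 -4) = Δ·Π!·Σ² = 175/25194  (sign -1)
I_A²/I_B² = (2625/369512)/(175/25194) = 45/44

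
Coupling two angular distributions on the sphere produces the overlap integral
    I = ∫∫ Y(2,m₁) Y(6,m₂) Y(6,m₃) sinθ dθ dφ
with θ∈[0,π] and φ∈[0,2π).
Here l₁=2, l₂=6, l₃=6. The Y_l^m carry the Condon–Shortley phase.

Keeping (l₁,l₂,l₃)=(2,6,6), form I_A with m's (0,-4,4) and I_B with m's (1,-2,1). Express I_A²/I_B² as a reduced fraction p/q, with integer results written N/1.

Shared (l₁,l₂,l₃)=(2,6,6): N and (l;000)² cancel in I_A²/I_B².
A: Δ = 2!·2!·10!/15! = 1/90090; Racah Σ t=0..2: t=0:+1/322560 t=1:−1/362880 t=2:+1/14515200 = 1/2419200; ⇒ 3j(2 6 6; 0 -4 4)² = 2/5005, sgn +1
B: Δ = 2!·2!·10!/15! = 1/90090; Racah Σ t=0..1: t=0:+1/34560 t=1:−1/60480 = 1/80640; ⇒ 3j(2 6 6; 1 -2 1)² = 6/1001, sgn -1
I_A²/I_B² = (2/5005)/(6/1001) = 1/15

1/15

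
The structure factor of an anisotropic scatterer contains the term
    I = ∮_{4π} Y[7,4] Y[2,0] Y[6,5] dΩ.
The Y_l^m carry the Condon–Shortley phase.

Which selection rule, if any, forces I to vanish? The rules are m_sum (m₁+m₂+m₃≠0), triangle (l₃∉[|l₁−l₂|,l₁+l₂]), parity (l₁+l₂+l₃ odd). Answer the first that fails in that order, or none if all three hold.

m_sum

azimuthal sum: 4 + 0 + 5 = 9  ✗
5 ≤ 6 ≤ 9 (triangle on l)
L = 7 + 2 + 6 = 15 (odd)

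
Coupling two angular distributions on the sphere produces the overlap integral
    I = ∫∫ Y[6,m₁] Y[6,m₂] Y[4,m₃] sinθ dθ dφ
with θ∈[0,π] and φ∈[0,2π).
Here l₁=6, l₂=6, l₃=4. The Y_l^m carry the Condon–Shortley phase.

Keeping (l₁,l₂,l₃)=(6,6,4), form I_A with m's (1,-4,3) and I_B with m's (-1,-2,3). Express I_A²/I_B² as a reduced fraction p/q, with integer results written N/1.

750/49

Same 6,6,4: normalisation and zero-m 3j drop out of the ratio.
A: Δ: 8! 4! 4! / 17! → 1/15315300; sum: t=1:−1/725760 t=2:+1/207360 = 1/290304; 3j²(6 6 4; 1 -4 3) = Δ·Π!·Σ² = 125/7293  (sign -1)
B: Δ: 8! 4! 4! / 17! → 1/15315300; sum: t=3:−1/103680 t=4:+1/82944 = 1/414720; 3j²(6 6 4; -1 -2 3) = Δ·Π!·Σ² = 49/43758  (sign -1)
I_A²/I_B² = (125/7293)/(49/43758) = 750/49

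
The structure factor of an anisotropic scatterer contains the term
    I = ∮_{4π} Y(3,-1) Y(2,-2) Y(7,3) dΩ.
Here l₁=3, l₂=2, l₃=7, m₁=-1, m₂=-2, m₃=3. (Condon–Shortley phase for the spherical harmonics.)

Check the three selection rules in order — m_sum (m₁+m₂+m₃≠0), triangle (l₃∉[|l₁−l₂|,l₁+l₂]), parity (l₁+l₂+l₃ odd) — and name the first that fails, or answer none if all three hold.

azimuthal sum: -1 − 2 + 3 = 0  ✓
1 ≤ 7 ≤ 5 (triangle on l)  ✗
L = 3 + 2 + 7 = 12 (even)

triangle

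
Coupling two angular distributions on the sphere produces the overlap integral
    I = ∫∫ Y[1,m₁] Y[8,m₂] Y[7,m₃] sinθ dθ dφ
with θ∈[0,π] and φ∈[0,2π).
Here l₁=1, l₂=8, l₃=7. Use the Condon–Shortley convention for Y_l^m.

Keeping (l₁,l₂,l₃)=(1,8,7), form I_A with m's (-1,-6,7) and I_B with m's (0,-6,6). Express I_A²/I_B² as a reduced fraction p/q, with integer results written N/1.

Same 1,8,7: normalisation and zero-m 3j drop out of the ratio.
A: Δ: 2! 0! 14! / 17! → 1/2040; sum: t=2:+1/174356582400 = 1/174356582400; 3j²(1 8 7; -1 -6 7) = Δ·Π!·Σ² = 1/2040  (sign +1)
B: Δ: 2! 0! 14! / 17! → 1/2040; sum: t=1:−1/6227020800 = -1/6227020800; 3j²(1 8 7; 0 -6 6) = Δ·Π!·Σ² = 7/510  (sign +1)
I_A²/I_B² = (1/2040)/(7/510) = 1/28

1/28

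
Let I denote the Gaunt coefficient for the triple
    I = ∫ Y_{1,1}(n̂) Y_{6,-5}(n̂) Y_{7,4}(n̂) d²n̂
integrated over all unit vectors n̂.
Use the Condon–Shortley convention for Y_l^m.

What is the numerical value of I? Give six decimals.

0.060604

Checks pass: Σm=0; 14 even; l₃=7∈[5,7].
(2·1+1)(2·6+1)(2·7+1) = 585
Δ: 0! 2! 12! / 15! → 1/1365
sum: t=0:+1/518400 = 1/518400
3j²(1 6 7; 0 0 0) = Δ·Π!·Σ² = 7/195  (sign -1)
sum: t=0:+1/79833600 = 1/79833600
3j²(1 6 7; 1 -5 4) = Δ·Π!·Σ² = 1/455  (sign -1)
combine: 4πI² = 585·7/195·1/455 = 3/65
take √, sign +1: I = 0.06060368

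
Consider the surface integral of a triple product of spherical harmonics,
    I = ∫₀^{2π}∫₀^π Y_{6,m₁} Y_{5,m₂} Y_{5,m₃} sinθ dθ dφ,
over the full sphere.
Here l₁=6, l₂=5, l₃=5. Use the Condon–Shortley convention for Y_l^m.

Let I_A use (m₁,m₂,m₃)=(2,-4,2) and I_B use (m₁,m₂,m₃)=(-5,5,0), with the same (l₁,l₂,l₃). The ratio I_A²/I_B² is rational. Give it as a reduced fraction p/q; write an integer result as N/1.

28/55

Shared (l₁,l₂,l₃)=(6,5,5): N and (l;000)² cancel in I_A²/I_B².
A: Δ = 6!·6!·4!/17! = 1/28588560; Racah Σ t=0..1: t=0:+1/207360 t=1:−1/103680 = -1/207360; ⇒ 3j(6 5 5; 2 -4 2)² = 21/2431, sgn +1
B: Δ = 6!·6!·4!/17! = 1/28588560; Racah Σ t=6..6: t=6:+1/2073600 = 1/2073600; ⇒ 3j(6 5 5; -5 5 0)² = 15/884, sgn -1
I_A²/I_B² = (21/2431)/(15/884) = 28/55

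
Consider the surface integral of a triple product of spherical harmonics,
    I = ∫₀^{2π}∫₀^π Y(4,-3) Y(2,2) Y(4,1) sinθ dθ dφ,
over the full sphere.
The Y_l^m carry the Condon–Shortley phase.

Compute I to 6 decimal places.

Checks pass: Σm=0; 10 even; l₃=4∈[2,6].
(2·4+1)(2·2+1)(2·4+1) = 405
Δ: 2! 6! 2! / 11! → 1/13860
sum: t=0:+1/192 t=1:−1/36 t=2:+1/192 = -5/288
3j²(4 2 4; 0 0 0) = Δ·Π!·Σ² = 20/693  (sign -1)
sum: t=2:+1/480 = 1/480
3j²(4 2 4; -3 2 1) = Δ·Π!·Σ² = 3/110  (sign -1)
combine: 4πI² = 405·20/693·3/110 = 270/847
take √, sign +1: I = 0.15927046

0.159270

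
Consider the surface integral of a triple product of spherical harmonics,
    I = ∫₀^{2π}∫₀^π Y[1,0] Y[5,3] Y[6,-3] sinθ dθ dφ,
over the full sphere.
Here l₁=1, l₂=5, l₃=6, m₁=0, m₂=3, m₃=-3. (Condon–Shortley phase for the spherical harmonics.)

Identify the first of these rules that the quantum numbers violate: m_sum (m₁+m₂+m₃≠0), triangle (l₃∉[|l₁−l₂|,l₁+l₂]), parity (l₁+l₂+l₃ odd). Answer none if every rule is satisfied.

azimuthal sum: 0 + 3 − 3 = 0  ✓
4 ≤ 6 ≤ 6 (triangle on l)  ✓
L = 1 + 5 + 6 = 12 (even)  ✓

none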